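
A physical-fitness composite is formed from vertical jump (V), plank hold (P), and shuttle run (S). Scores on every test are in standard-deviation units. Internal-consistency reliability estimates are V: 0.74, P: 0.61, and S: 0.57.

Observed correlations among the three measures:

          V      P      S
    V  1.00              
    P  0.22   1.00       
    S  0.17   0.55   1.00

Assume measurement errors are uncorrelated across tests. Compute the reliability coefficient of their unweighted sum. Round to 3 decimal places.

Var(V+P+S) = 3 + 2·[0.22 + 0.17 + 0.55] = 3 + 1.88 = 4.88.
Because errors are independent across components, Cov(Tᵢ,Tⱼ) = Cov(Xᵢ,Xⱼ); the off-diagonal part of the true-score variance is the same as above.
True-score variance = [0.74 + 0.61 + 0.57] + 1.88 = 1.92 + 1.88 = 3.8.
Reliability = 3.8 / 4.88 = 0.779.

0.779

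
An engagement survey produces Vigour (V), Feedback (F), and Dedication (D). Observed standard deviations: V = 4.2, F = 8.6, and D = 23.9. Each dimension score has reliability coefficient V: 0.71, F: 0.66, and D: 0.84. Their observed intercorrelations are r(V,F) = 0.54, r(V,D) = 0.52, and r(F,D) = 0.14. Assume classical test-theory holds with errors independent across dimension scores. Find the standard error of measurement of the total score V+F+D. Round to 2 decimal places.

11.03

Var(total) = 662.81 + 200.956 = 863.766.
True-score variance = 541.154 + 200.956 = 742.11, so reliability = 0.8592.
Error variance = 863.766 − 742.11 = 121.656; SEM = √121.656 = 11.03.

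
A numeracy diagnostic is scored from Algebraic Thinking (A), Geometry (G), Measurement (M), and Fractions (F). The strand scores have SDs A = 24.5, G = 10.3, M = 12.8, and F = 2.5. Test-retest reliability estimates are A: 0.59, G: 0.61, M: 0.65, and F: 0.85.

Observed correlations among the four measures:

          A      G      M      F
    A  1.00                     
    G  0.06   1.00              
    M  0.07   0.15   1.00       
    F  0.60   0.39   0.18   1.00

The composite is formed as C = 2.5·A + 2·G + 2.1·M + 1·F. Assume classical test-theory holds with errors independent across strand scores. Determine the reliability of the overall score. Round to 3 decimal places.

Var(C) = 2.5²·24.5² + 2²·10.3² + 2.1²·12.8² + 2.5² + 2·[5·24.5·10.3·0.06 + 5.25·24.5·12.8·0.07 + 2.5·24.5·2.5·0.60 + 4.2·10.3·12.8·0.15 + 2·10.3·2.5·0.39 + 2.1·12.8·2.5·0.18] = 4904.71 + 796.136 = 5700.84.
With uncorrelated errors the cross-covariances are all true-score covariance, so they carry over unchanged; only the diagonal terms shrink to ρᵢσᵢ².
True-score variance = [2.5²·24.5²·0.59 + 2²·10.3²·0.61 + 2.1²·12.8²·0.65 + 2.5²·0.85] + 796.136 = 2947.24 + 796.136 = 3743.38.
Reliability = 3743.38 / 5700.84 = 0.657.

0.657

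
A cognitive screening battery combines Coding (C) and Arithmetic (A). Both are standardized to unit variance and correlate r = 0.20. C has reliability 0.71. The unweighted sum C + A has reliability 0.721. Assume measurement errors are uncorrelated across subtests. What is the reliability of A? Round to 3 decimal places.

0.620

Var(C+A) = 2 + 2·0.20 = 2.400.
True-score variance = ρ_C + ρ_A + 2·0.20, so 0.721 = (0.71 + ρ_A + 0.40) / 2.400.
ρ_A = 0.721·2.400 − 0.71 − 0.40 = 0.620.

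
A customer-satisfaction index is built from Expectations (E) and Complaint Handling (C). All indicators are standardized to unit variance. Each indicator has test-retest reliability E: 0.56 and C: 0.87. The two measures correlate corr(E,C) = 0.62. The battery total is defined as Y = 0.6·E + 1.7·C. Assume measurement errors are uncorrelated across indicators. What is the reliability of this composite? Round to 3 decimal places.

Var(Y) = 0.6² + 1.7² + 2·[1.02·0.62] = 3.25 + 1.2648 = 4.5148.
Under uncorrelated errors the observed covariances equal the true-score covariances, so only the own-variance terms attenuate.
True-score variance = [0.6²·0.56 + 1.7²·0.87] + 1.2648 = 2.7159 + 1.2648 = 3.9807.
Reliability = 3.9807 / 4.5148 = 0.882.

0.882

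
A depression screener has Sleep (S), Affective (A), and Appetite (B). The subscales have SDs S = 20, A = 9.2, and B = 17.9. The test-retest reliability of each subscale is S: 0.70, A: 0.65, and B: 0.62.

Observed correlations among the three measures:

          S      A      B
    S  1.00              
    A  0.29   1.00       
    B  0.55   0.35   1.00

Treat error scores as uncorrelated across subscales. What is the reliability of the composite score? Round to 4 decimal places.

Var(S+A+B) = 20² + 9.2² + 17.9² + 2·[20·9.2·0.29 + 20·17.9·0.55 + 9.2·17.9·0.35] = 805.05 + 615.796 = 1420.85.
Because errors are independent across components, Cov(Tᵢ,Tⱼ) = Cov(Xᵢ,Xⱼ); the off-diagonal part of the true-score variance is the same as above.
True-score variance = [20²·0.70 + 9.2²·0.65 + 17.9²·0.62] + 615.796 = 533.67 + 615.796 = 1149.47.
Reliability = 1149.47 / 1420.85 = 0.8090.

0.8090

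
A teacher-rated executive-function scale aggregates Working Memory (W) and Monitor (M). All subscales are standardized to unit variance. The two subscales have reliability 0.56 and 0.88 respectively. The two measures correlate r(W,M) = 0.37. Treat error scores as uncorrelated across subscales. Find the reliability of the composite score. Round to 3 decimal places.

0.796

Var(W+M) = 2 + 2·[0.37] = 2 + 0.74 = 2.74.
Under uncorrelated errors the observed covariances equal the true-score covariances, so only the own-variance terms attenuate.
True-score variance = [0.56 + 0.88] + 0.74 = 1.44 + 0.74 = 2.18.
Reliability = 2.18 / 2.74 = 0.796.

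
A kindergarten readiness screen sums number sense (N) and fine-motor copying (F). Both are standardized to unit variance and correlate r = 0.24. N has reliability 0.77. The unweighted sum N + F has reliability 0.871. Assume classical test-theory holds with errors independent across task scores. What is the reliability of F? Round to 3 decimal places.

Var(N+F) = 2 + 2·0.24 = 2.480.
True-score variance = ρ_N + ρ_F + 2·0.24, so 0.871 = (0.77 + ρ_F + 0.48) / 2.480.
ρ_F = 0.871·2.480 − 0.77 − 0.48 = 0.910.

0.910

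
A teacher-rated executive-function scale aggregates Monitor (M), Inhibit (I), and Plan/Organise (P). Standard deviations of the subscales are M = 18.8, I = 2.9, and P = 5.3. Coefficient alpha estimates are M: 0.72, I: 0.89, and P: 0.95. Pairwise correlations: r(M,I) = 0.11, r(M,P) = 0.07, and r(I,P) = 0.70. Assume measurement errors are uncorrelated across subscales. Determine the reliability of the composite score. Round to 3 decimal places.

Var(M+I+P) = 18.8² + 2.9² + 5.3² + 2·[18.8·2.9·0.11 + 18.8·5.3·0.07 + 2.9·5.3·0.70] = 389.94 + 47.462 = 437.402.
Under uncorrelated errors the observed covariances equal the true-score covariances, so only the own-variance terms attenuate.
True-score variance = [18.8²·0.72 + 2.9²·0.89 + 5.3²·0.95] + 47.462 = 288.647 + 47.462 = 336.109.
Reliability = 336.109 / 437.402 = 0.768.

0.768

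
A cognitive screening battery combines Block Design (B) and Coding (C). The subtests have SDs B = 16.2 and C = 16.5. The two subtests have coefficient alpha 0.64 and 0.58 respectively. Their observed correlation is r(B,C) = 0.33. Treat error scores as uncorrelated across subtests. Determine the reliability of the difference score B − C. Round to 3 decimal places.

Var(B−C) = 16.2² + 16.5² − 2·16.2·16.5·0.33 = 534.69 − 176.418 = 358.272.
Because errors are independent across components, Cov(Tᵢ,Tⱼ) = Cov(Xᵢ,Xⱼ); the off-diagonal part of the true-score variance is the same as above.
True-score variance = [16.2²·0.64 + 16.5²·0.58] − 176.418 = 325.867 − 176.418 = 149.449.
Reliability = 149.449 / 358.272 = 0.417.

0.417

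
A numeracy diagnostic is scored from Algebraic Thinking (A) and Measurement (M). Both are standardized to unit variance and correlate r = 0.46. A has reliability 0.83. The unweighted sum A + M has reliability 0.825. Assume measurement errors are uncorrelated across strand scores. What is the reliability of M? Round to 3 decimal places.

Var(A+M) = 2 + 2·0.46 = 2.920.
True-score variance = ρ_A + ρ_M + 2·0.46, so 0.825 = (0.83 + ρ_M + 0.92) / 2.920.
ρ_M = 0.825·2.920 − 0.83 − 0.92 = 0.659.

0.659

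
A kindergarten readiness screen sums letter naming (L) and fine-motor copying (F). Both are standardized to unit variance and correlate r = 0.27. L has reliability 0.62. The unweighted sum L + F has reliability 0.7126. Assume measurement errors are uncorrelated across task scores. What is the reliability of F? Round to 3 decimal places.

Var(L+F) = 2 + 2·0.27 = 2.540.
True-score variance = ρ_L + ρ_F + 2·0.27, so 0.7126 = (0.62 + ρ_F + 0.54) / 2.540.
ρ_F = 0.7126·2.540 − 0.62 − 0.54 = 0.650.

0.650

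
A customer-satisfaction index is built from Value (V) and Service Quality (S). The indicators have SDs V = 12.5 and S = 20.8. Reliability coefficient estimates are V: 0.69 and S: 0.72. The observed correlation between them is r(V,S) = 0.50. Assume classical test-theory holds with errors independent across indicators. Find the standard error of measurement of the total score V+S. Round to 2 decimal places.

Var(total) = 588.89 + 260 = 848.89.
True-score variance = 419.313 + 260 = 679.313, so reliability = 0.8002.
Error variance = 848.89 − 679.313 = 169.577; SEM = √169.577 = 13.02.

13.02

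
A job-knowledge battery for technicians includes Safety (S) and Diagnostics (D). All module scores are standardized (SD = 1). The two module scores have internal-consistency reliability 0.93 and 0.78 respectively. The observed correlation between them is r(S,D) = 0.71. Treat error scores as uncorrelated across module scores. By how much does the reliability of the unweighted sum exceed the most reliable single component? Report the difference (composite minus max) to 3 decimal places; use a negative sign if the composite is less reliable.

-0.015

Var(sum) = 2 + 1.42 = 3.42; true-score variance = 1.71 + 1.42 = 3.13; composite reliability = 0.9152.
Max component reliability = 0.9300.
Difference = 0.9152 − 0.9300 = -0.015.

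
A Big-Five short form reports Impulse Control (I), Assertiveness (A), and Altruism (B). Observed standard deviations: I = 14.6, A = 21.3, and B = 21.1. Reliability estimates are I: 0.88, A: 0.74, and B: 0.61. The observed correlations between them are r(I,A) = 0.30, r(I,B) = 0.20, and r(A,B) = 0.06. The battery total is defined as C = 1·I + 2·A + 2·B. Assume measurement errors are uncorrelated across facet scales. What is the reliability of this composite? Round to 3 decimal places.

0.743

Var(C) = 14.6² + 2²·21.3² + 2²·21.1² + 2·[2·14.6·21.3·0.30 + 2·14.6·21.1·0.20 + 4·21.3·21.1·0.06] = 3808.76 + 835.35 = 4644.11.
Under uncorrelated errors the observed covariances equal the true-score covariances, so only the own-variance terms attenuate.
True-score variance = [14.6²·0.88 + 2²·21.3²·0.74 + 2²·21.1²·0.61] + 835.35 = 2616.82 + 835.35 = 3452.17.
Reliability = 3452.17 / 4644.11 = 0.743.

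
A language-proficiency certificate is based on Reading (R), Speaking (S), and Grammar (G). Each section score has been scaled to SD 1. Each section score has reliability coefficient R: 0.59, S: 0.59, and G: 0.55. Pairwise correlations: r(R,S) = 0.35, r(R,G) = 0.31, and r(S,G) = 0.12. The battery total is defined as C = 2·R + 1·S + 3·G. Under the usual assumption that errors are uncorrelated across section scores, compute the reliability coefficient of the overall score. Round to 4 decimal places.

0.6925

Var(C) = 2² + 1 + 3² + 2·[2·0.35 + 6·0.31 + 3·0.12] = 14 + 5.84 = 19.84.
Because errors are independent across components, Cov(Tᵢ,Tⱼ) = Cov(Xᵢ,Xⱼ); the off-diagonal part of the true-score variance is the same as above.
True-score variance = [2²·0.59 + 0.59 + 3²·0.55] + 5.84 = 7.9 + 5.84 = 13.74.
Reliability = 13.74 / 19.84 = 0.6925.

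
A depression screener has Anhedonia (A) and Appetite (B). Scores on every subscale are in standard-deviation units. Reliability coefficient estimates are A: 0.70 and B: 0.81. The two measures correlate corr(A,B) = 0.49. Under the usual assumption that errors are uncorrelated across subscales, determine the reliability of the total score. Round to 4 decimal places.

0.8356

Var(A+B) = 2 + 2·[0.49] = 2 + 0.98 = 2.98.
Under uncorrelated errors the observed covariances equal the true-score covariances, so only the own-variance terms attenuate.
True-score variance = [0.70 + 0.81] + 0.98 = 1.51 + 0.98 = 2.49.
Reliability = 2.49 / 2.98 = 0.8356.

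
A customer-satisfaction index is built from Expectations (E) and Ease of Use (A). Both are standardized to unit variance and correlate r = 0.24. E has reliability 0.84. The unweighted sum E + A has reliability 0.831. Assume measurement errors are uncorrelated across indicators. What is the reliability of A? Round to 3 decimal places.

Var(E+A) = 2 + 2·0.24 = 2.480.
True-score variance = ρ_E + ρ_A + 2·0.24, so 0.831 = (0.84 + ρ_A + 0.48) / 2.480.
ρ_A = 0.831·2.480 − 0.84 − 0.48 = 0.741.

0.741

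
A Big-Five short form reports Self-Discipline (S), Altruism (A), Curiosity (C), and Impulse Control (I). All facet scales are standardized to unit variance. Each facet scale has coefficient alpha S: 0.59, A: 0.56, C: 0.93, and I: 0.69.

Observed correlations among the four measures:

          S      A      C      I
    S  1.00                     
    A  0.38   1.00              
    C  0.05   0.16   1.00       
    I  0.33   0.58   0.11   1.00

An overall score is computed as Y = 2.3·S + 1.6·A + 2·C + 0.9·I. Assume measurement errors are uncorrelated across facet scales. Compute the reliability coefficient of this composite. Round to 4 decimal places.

Var(Y) = 2.3² + 1.6² + 2² + 0.9² + 2·[3.68·0.38 + 4.6·0.05 + 2.07·0.33 + 3.2·0.16 + 1.44·0.58 + 1.8·0.11] = 12.66 + 7.7134 = 20.3734.
Under uncorrelated errors the observed covariances equal the true-score covariances, so only the own-variance terms attenuate.
True-score variance = [2.3²·0.59 + 1.6²·0.56 + 2²·0.93 + 0.9²·0.69] + 7.7134 = 8.8336 + 7.7134 = 16.547.
Reliability = 16.547 / 20.3734 = 0.8122.

0.8122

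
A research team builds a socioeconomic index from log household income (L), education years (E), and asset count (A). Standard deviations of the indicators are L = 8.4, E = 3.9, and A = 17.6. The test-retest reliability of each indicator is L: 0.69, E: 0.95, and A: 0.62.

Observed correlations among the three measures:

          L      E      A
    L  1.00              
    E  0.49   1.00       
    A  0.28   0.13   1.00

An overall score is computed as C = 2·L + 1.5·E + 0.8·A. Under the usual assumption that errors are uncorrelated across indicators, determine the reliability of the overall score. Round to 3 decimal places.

Var(C) = 2²·8.4² + 1.5²·3.9² + 0.8²·17.6² + 2·[3·8.4·3.9·0.49 + 1.6·8.4·17.6·0.28 + 1.2·3.9·17.6·0.13] = 514.709 + 250.195 = 764.904.
Under uncorrelated errors the observed covariances equal the true-score covariances, so only the own-variance terms attenuate.
True-score variance = [2²·8.4²·0.69 + 1.5²·3.9²·0.95 + 0.8²·17.6²·0.62] + 250.195 = 350.17 + 250.195 = 600.364.
Reliability = 600.364 / 764.904 = 0.785.

0.785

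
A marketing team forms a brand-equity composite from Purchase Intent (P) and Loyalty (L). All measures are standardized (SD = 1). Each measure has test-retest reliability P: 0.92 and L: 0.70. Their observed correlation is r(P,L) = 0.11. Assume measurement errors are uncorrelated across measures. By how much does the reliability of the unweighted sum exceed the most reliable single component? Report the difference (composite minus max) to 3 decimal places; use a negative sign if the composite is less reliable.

Var(sum) = 2 + 0.22 = 2.22; true-score variance = 1.62 + 0.22 = 1.84; composite reliability = 0.8288.
Max component reliability = 0.9200.
Difference = 0.8288 − 0.9200 = -0.091.

-0.091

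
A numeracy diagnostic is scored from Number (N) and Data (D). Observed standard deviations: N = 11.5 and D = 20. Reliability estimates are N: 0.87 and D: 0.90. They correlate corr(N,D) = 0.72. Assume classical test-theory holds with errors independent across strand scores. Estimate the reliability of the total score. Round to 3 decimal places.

0.934

Var(N+D) = 11.5² + 20² + 2·[11.5·20·0.72] = 532.25 + 331.2 = 863.45.
With uncorrelated errors the cross-covariances are all true-score covariance, so they carry over unchanged; only the diagonal terms shrink to ρᵢσᵢ².
True-score variance = [11.5²·0.87 + 20²·0.90] + 331.2 = 475.058 + 331.2 = 806.257.
Reliability = 806.257 / 863.45 = 0.934.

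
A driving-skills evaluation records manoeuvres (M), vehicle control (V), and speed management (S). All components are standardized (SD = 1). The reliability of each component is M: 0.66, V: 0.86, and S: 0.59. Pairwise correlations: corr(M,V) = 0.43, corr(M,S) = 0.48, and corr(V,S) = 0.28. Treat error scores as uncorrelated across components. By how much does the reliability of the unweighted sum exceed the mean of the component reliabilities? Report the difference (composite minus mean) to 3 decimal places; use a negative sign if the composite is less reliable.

Var(sum) = 3 + 2.38 = 5.38; true-score variance = 2.11 + 2.38 = 4.49; composite reliability = 0.8346.
Mean component reliability = 0.7033.
Difference = 0.8346 − 0.7033 = 0.131.

0.131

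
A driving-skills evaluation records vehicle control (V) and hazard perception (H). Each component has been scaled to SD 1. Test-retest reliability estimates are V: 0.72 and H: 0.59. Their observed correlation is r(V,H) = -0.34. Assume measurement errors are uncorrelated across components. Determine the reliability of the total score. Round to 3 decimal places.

0.477

Var(V+H) = 2 + 2·[(-0.34)] = 2 − 0.68 = 1.32.
Because errors are independent across components, Cov(Tᵢ,Tⱼ) = Cov(Xᵢ,Xⱼ); the off-diagonal part of the true-score variance is the same as above.
True-score variance = [0.72 + 0.59] − 0.68 = 1.31 − 0.68 = 0.63.
Reliability = 0.63 / 1.32 = 0.477.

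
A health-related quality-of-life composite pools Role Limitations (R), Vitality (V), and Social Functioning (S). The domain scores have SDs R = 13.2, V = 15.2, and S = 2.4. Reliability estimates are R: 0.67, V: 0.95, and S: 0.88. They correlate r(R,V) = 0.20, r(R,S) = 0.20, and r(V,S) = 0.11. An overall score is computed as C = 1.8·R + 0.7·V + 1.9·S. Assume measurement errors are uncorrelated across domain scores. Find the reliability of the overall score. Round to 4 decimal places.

0.7722

Var(C) = 1.8²·13.2² + 0.7²·15.2² + 1.9²·2.4² + 2·[1.26·13.2·15.2·0.20 + 3.42·13.2·2.4·0.20 + 1.33·15.2·2.4·0.11] = 698.541 + 155.135 = 853.676.
With uncorrelated errors the cross-covariances are all true-score covariance, so they carry over unchanged; only the diagonal terms shrink to ρᵢσᵢ².
True-score variance = [1.8²·13.2²·0.67 + 0.7²·15.2²·0.95 + 1.9²·2.4²·0.88] + 155.135 = 504.088 + 155.135 = 659.223.
Reliability = 659.223 / 853.676 = 0.7722.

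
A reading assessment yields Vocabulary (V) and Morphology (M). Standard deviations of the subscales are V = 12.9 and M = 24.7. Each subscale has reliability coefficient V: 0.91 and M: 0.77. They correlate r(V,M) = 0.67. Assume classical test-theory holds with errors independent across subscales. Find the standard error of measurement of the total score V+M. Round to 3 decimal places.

12.462

Var(total) = 776.5 + 426.964 = 1203.46.
True-score variance = 621.202 + 426.964 = 1048.17, so reliability = 0.8710.
Error variance = 1203.46 − 1048.17 = 155.298; SEM = √155.298 = 12.462.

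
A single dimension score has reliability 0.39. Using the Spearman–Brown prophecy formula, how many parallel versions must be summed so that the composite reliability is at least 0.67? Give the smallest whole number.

4

k ≥ ρ*(1−ρ₁)/(ρ₁(1−ρ*)) = 0.67·0.61 / (0.39·0.33) = 3.176.
Smallest integer k = 4.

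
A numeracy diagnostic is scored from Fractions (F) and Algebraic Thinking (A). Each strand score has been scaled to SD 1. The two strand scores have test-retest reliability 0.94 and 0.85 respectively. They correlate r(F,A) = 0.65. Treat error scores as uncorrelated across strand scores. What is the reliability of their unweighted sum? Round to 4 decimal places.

Var(F+A) = 2 + 2·[0.65] = 2 + 1.3 = 3.3.
With uncorrelated errors the cross-covariances are all true-score covariance, so they carry over unchanged; only the diagonal terms shrink to ρᵢσᵢ².
True-score variance = [0.94 + 0.85] + 1.3 = 1.79 + 1.3 = 3.09.
Reliability = 3.09 / 3.3 = 0.9364.

0.9364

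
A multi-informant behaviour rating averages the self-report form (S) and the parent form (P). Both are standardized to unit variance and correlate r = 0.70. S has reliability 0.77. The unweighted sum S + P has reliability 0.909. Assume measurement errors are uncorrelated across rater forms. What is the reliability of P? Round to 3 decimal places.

0.921

Var(S+P) = 2 + 2·0.70 = 3.400.
True-score variance = ρ_S + ρ_P + 2·0.70, so 0.909 = (0.77 + ρ_P + 1.40) / 3.400.
ρ_P = 0.909·3.400 − 0.77 − 1.40 = 0.921.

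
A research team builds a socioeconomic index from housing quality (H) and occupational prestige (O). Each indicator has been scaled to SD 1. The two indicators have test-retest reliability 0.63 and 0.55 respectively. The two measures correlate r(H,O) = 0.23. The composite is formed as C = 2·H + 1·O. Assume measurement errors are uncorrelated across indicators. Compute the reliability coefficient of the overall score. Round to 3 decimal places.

Var(C) = 2² + 1 + 2·[2·0.23] = 5 + 0.92 = 5.92.
Under uncorrelated errors the observed covariances equal the true-score covariances, so only the own-variance terms attenuate.
True-score variance = [2²·0.63 + 0.55] + 0.92 = 3.07 + 0.92 = 3.99.
Reliability = 3.99 / 5.92 = 0.674.

0.674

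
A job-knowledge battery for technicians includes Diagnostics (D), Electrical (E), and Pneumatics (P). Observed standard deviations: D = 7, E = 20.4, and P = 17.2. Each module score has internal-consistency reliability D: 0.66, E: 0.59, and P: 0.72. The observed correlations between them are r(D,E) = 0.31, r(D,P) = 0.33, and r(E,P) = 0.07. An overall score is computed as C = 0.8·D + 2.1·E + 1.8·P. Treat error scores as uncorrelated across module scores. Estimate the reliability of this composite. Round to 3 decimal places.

0.685

Var(C) = 0.8²·7² + 2.1²·20.4² + 1.8²·17.2² + 2·[1.68·7·20.4·0.31 + 1.44·7·17.2·0.33 + 3.78·20.4·17.2·0.07] = 2825.15 + 448.854 = 3274.
Under uncorrelated errors the observed covariances equal the true-score covariances, so only the own-variance terms attenuate.
True-score variance = [0.8²·7²·0.66 + 2.1²·20.4²·0.59 + 1.8²·17.2²·0.72] + 448.854 = 1793.64 + 448.854 = 2242.49.
Reliability = 2242.49 / 3274 = 0.685.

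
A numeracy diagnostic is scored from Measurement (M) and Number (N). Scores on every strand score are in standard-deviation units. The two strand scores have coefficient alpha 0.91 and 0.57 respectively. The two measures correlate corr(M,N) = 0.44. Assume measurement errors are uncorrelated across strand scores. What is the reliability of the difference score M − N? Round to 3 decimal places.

Var(M−N) = 1 + 1 − 2·0.44 = 2 − 0.88 = 1.12.
Under uncorrelated errors the observed covariances equal the true-score covariances, so only the own-variance terms attenuate.
True-score variance = [0.91 + 0.57] − 0.88 = 1.48 − 0.88 = 0.6.
Reliability = 0.6 / 1.12 = 0.536.

0.536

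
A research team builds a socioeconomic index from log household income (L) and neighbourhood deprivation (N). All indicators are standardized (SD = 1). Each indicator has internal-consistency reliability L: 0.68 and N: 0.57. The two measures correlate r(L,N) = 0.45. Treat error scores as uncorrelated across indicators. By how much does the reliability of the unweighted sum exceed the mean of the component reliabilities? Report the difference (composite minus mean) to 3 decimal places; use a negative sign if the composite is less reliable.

0.116

Var(sum) = 2 + 0.9 = 2.9; true-score variance = 1.25 + 0.9 = 2.15; composite reliability = 0.7414.
Mean component reliability = 0.6250.
Difference = 0.7414 − 0.6250 = 0.116.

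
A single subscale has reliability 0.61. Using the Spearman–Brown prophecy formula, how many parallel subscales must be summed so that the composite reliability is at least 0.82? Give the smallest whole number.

3

k ≥ ρ*(1−ρ₁)/(ρ₁(1−ρ*)) = 0.82·0.39 / (0.61·0.18) = 2.913.
Smallest integer k = 3.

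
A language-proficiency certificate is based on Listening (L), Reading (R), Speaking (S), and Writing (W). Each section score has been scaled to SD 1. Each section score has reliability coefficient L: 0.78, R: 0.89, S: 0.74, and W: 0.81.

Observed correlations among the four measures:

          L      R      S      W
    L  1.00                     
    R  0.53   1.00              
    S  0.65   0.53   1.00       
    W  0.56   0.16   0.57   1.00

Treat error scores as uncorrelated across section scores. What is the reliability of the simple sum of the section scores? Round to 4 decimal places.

0.9220

Var(L+R+S+W) = 4 + 2·[0.53 + 0.65 + 0.56 + 0.53 + 0.16 + 0.57] = 4 + 6 = 10.
Because errors are independent across components, Cov(Tᵢ,Tⱼ) = Cov(Xᵢ,Xⱼ); the off-diagonal part of the true-score variance is the same as above.
True-score variance = [0.78 + 0.89 + 0.74 + 0.81] + 6 = 3.22 + 6 = 9.22.
Reliability = 9.22 / 10 = 0.9220.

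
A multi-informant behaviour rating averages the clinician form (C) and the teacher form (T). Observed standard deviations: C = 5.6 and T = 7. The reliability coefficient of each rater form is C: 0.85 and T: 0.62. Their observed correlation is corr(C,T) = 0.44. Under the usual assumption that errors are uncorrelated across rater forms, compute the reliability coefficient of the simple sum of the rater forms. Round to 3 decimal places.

Var(C+T) = 5.6² + 7² + 2·[5.6·7·0.44] = 80.36 + 34.496 = 114.856.
Under uncorrelated errors the observed covariances equal the true-score covariances, so only the own-variance terms attenuate.
True-score variance = [5.6²·0.85 + 7²·0.62] + 34.496 = 57.036 + 34.496 = 91.532.
Reliability = 91.532 / 114.856 = 0.797.

0.797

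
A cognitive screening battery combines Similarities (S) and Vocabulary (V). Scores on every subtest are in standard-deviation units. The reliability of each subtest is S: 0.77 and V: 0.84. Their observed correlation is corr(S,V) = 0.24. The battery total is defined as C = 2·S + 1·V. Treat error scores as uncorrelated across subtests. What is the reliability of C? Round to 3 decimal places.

Var(C) = 2² + 1 + 2·[2·0.24] = 5 + 0.96 = 5.96.
Under uncorrelated errors the observed covariances equal the true-score covariances, so only the own-variance terms attenuate.
True-score variance = [2²·0.77 + 0.84] + 0.96 = 3.92 + 0.96 = 4.88.
Reliability = 4.88 / 5.96 = 0.819.

0.819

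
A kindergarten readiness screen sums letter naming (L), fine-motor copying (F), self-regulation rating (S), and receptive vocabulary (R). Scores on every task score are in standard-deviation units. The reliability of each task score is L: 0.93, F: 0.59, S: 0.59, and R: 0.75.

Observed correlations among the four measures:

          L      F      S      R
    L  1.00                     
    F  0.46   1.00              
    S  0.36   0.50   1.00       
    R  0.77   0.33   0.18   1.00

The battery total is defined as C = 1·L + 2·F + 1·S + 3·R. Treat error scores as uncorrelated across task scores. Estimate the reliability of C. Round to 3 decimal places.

0.850

Var(C) = 1 + 2² + 1 + 3² + 2·[2·0.46 + 0.36 + 3·0.77 + 2·0.50 + 6·0.33 + 3·0.18] = 15 + 14.22 = 29.22.
Under uncorrelated errors the observed covariances equal the true-score covariances, so only the own-variance terms attenuate.
True-score variance = [0.93 + 2²·0.59 + 0.59 + 3²·0.75] + 14.22 = 10.63 + 14.22 = 24.85.
Reliability = 24.85 / 29.22 = 0.850.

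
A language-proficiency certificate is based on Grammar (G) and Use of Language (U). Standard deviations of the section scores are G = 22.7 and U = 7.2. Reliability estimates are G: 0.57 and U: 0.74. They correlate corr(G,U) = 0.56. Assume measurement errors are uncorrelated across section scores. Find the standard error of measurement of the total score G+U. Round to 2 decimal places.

15.33

Var(total) = 567.13 + 183.053 = 750.183.
True-score variance = 332.077 + 183.053 = 515.13, so reliability = 0.6867.
Error variance = 750.183 − 515.13 = 235.053; SEM = √235.053 = 15.33.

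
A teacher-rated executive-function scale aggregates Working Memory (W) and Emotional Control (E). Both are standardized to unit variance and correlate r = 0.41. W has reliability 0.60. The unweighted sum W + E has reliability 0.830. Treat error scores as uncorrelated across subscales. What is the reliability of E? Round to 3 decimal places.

Var(W+E) = 2 + 2·0.41 = 2.820.
True-score variance = ρ_W + ρ_E + 2·0.41, so 0.830 = (0.60 + ρ_E + 0.82) / 2.820.
ρ_E = 0.830·2.820 − 0.60 − 0.82 = 0.921.

0.921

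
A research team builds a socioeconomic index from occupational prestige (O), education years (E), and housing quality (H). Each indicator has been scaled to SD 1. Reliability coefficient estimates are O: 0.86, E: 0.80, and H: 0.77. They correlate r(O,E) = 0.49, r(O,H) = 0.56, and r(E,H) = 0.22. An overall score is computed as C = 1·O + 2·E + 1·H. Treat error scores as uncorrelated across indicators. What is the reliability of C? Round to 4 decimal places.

Var(C) = 1 + 2² + 1 + 2·[2·0.49 + 0.56 + 2·0.22] = 6 + 3.96 = 9.96.
With uncorrelated errors the cross-covariances are all true-score covariance, so they carry over unchanged; only the diagonal terms shrink to ρᵢσᵢ².
True-score variance = [0.86 + 2²·0.80 + 0.77] + 3.96 = 4.83 + 3.96 = 8.79.
Reliability = 8.79 / 9.96 = 0.8825.

0.8825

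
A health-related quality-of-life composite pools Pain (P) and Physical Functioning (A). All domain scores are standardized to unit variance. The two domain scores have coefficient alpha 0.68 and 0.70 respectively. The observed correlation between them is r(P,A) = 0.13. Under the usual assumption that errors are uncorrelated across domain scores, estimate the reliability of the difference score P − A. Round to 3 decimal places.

0.644

Var(P−A) = 1 + 1 − 2·0.13 = 2 − 0.26 = 1.74.
Because errors are independent across components, Cov(Tᵢ,Tⱼ) = Cov(Xᵢ,Xⱼ); the off-diagonal part of the true-score variance is the same as above.
True-score variance = [0.68 + 0.70] − 0.26 = 1.38 − 0.26 = 1.12.
Reliability = 1.12 / 1.74 = 0.644.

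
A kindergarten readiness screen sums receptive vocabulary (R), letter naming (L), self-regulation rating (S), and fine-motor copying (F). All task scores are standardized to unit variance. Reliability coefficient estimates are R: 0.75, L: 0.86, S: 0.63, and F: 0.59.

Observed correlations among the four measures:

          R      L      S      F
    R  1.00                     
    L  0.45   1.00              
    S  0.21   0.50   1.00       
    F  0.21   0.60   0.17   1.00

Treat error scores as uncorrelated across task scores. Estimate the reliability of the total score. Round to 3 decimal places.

Var(R+L+S+F) = 4 + 2·[0.45 + 0.21 + 0.21 + 0.50 + 0.60 + 0.17] = 4 + 4.28 = 8.28.
Under uncorrelated errors the observed covariances equal the true-score covariances, so only the own-variance terms attenuate.
True-score variance = [0.75 + 0.86 + 0.63 + 0.59] + 4.28 = 2.83 + 4.28 = 7.11.
Reliability = 7.11 / 8.28 = 0.859.

0.859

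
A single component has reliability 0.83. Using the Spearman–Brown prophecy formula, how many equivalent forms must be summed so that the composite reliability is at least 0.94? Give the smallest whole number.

4

k ≥ ρ*(1−ρ₁)/(ρ₁(1−ρ*)) = 0.94·0.17 / (0.83·0.06) = 3.209.
Smallest integer k = 4.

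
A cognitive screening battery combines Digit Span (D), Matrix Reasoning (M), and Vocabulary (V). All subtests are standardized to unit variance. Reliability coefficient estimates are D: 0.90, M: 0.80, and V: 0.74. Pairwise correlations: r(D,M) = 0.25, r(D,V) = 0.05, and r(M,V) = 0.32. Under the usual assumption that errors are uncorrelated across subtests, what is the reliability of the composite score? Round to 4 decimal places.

Var(D+M+V) = 3 + 2·[0.25 + 0.05 + 0.32] = 3 + 1.24 = 4.24.
With uncorrelated errors the cross-covariances are all true-score covariance, so they carry over unchanged; only the diagonal terms shrink to ρᵢσᵢ².
True-score variance = [0.90 + 0.80 + 0.74] + 1.24 = 2.44 + 1.24 = 3.68.
Reliability = 3.68 / 4.24 = 0.8679.

0.8679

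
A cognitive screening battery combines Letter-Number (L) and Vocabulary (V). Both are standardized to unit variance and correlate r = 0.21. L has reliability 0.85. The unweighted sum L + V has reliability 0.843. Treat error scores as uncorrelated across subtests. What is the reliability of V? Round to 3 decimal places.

0.770

Var(L+V) = 2 + 2·0.21 = 2.420.
True-score variance = ρ_L + ρ_V + 2·0.21, so 0.843 = (0.85 + ρ_V + 0.42) / 2.420.
ρ_V = 0.843·2.420 − 0.85 − 0.42 = 0.770.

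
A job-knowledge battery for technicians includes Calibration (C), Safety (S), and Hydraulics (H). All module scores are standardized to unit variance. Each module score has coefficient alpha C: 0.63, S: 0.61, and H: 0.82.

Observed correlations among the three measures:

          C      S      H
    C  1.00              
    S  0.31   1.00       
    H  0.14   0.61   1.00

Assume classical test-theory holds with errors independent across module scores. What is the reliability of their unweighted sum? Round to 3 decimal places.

Var(C+S+H) = 3 + 2·[0.31 + 0.14 + 0.61] = 3 + 2.12 = 5.12.
Because errors are independent across components, Cov(Tᵢ,Tⱼ) = Cov(Xᵢ,Xⱼ); the off-diagonal part of the true-score variance is the same as above.
True-score variance = [0.63 + 0.61 + 0.82] + 2.12 = 2.06 + 2.12 = 4.18.
Reliability = 4.18 / 5.12 = 0.816.

0.816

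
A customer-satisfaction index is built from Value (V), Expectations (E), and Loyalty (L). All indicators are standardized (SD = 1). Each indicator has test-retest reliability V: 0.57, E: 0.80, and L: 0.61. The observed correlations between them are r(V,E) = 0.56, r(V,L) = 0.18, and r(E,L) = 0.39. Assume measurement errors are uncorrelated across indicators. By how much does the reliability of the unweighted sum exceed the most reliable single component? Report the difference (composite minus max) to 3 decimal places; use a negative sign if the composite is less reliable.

0.006

Var(sum) = 3 + 2.26 = 5.26; true-score variance = 1.98 + 2.26 = 4.24; composite reliability = 0.8061.
Max component reliability = 0.8000.
Difference = 0.8061 − 0.8000 = 0.006.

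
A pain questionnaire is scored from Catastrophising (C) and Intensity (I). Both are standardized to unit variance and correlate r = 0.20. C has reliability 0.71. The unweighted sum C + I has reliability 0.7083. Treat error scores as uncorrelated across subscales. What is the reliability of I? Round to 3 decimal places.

Var(C+I) = 2 + 2·0.20 = 2.400.
True-score variance = ρ_C + ρ_I + 2·0.20, so 0.7083 = (0.71 + ρ_I + 0.40) / 2.400.
ρ_I = 0.7083·2.400 − 0.71 − 0.40 = 0.590.

0.590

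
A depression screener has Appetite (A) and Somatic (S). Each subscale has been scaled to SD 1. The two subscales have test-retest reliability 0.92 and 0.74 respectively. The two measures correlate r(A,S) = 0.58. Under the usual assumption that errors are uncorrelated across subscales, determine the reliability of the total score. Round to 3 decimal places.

0.892

Var(A+S) = 2 + 2·[0.58] = 2 + 1.16 = 3.16.
Under uncorrelated errors the observed covariances equal the true-score covariances, so only the own-variance terms attenuate.
True-score variance = [0.92 + 0.74] + 1.16 = 1.66 + 1.16 = 2.82.
Reliability = 2.82 / 3.16 = 0.892.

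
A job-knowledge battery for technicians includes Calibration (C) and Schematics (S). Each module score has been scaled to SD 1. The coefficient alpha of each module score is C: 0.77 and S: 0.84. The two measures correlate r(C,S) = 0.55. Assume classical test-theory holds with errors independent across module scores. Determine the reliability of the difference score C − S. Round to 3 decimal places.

0.567

Var(C−S) = 1 + 1 − 2·0.55 = 2 − 1.1 = 0.9.
With uncorrelated errors the cross-covariances are all true-score covariance, so they carry over unchanged; only the diagonal terms shrink to ρᵢσᵢ².
True-score variance = [0.77 + 0.84] − 1.1 = 1.61 − 1.1 = 0.51.
Reliability = 0.51 / 0.9 = 0.567.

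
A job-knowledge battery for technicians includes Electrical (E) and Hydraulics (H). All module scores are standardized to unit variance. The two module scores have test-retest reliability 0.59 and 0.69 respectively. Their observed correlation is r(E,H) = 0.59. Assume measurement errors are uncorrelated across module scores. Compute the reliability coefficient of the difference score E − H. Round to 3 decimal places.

0.122

Var(E−H) = 1 + 1 − 2·0.59 = 2 − 1.18 = 0.82.
Because errors are independent across components, Cov(Tᵢ,Tⱼ) = Cov(Xᵢ,Xⱼ); the off-diagonal part of the true-score variance is the same as above.
True-score variance = [0.59 + 0.69] − 1.18 = 1.28 − 1.18 = 0.1.
Reliability = 0.1 / 0.82 = 0.122.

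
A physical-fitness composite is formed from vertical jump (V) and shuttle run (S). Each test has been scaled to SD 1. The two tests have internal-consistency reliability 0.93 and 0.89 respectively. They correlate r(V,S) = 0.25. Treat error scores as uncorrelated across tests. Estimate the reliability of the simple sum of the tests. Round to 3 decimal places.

Var(V+S) = 2 + 2·[0.25] = 2 + 0.5 = 2.5.
Because errors are independent across components, Cov(Tᵢ,Tⱼ) = Cov(Xᵢ,Xⱼ); the off-diagonal part of the true-score variance is the same as above.
True-score variance = [0.93 + 0.89] + 0.5 = 1.82 + 0.5 = 2.32.
Reliability = 2.32 / 2.5 = 0.928.

0.928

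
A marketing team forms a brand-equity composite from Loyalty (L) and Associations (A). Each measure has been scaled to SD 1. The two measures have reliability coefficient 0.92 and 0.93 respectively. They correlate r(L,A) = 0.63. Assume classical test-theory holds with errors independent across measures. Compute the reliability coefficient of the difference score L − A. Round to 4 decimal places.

0.7973

Var(L−A) = 1 + 1 − 2·0.63 = 2 − 1.26 = 0.74.
Under uncorrelated errors the observed covariances equal the true-score covariances, so only the own-variance terms attenuate.
True-score variance = [0.92 + 0.93] − 1.26 = 1.85 − 1.26 = 0.59.
Reliability = 0.59 / 0.74 = 0.7973.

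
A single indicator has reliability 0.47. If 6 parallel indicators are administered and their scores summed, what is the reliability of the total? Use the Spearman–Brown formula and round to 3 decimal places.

ρ_k = kρ / (1 + (k−1)ρ) = 6·0.47 / (1 + 5·0.47) = 2.820 / 3.350 = 0.842.

0.842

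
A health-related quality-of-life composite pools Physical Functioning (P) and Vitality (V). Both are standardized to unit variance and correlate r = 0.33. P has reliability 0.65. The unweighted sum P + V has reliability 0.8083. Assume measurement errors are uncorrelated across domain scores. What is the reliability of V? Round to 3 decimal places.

0.840

Var(P+V) = 2 + 2·0.33 = 2.660.
True-score variance = ρ_P + ρ_V + 2·0.33, so 0.8083 = (0.65 + ρ_V + 0.66) / 2.660.
ρ_V = 0.8083·2.660 − 0.65 − 0.66 = 0.840.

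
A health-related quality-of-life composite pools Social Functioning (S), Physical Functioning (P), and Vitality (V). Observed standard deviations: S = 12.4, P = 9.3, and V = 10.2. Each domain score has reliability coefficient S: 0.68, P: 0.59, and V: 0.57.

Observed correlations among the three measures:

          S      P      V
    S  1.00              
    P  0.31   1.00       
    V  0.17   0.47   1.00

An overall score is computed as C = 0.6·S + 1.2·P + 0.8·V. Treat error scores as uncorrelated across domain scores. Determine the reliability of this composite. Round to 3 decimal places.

Var(C) = 0.6²·12.4² + 1.2²·9.3² + 0.8²·10.2² + 2·[0.72·12.4·9.3·0.31 + 0.48·12.4·10.2·0.17 + 0.96·9.3·10.2·0.47] = 246.485 + 157.722 = 404.207.
Because errors are independent across components, Cov(Tᵢ,Tⱼ) = Cov(Xᵢ,Xⱼ); the off-diagonal part of the true-score variance is the same as above.
True-score variance = [0.6²·12.4²·0.68 + 1.2²·9.3²·0.59 + 0.8²·10.2²·0.57] + 157.722 = 149.076 + 157.722 = 306.798.
Reliability = 306.798 / 404.207 = 0.759.

0.759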